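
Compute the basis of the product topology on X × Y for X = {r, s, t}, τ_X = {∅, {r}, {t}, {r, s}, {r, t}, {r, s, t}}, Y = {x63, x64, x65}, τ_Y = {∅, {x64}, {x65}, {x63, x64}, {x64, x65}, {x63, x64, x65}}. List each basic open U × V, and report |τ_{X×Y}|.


Basis B = {∅ × ∅, {r} × {x64}, {r} × {x65}, {t} × {x64}, {t} × {x65}, {r} × {x63, x64}, {r} × {x64, x65}, {r, s} × {x64}, {r, t} × {x64}, {r, s} × {x65}, {r, t} × {x65}, {t} × {x63, x64}, {t} × {x64, x65}, {r} × {x63, x64, x65}, {r, s, t} × {x64}, {r, s, t} × {x65}, {t} × {x63, x64, x65}, {r, s} × {x63, x64}, {r, t} × {x63, x64}, {r, s} × {x64, x65}, {r, t} × {x64, x65}, {r, s} × {x63, x64, x65}, {r, t} × {x63, x64, x65}, {r, s, t} × {x63, x64}, {r, s, t} × {x64, x65}, {r, s, t} × {x63, x64, x65}}; |τ_{X×Y}| = 108.

Enumerate products U × V with U ∈ τ_X, V ∈ τ_Y (deduplicated):
  ∅ × ∅ = {} (∅)
  {r} × {x64} = {(r,x64)}
  {r} × {x65} = {(r,x65)}
  {t} × {x64} = {(t,x64)}
  {t} × {x65} = {(t,x65)}
  {r} × {x63, x64} = {(r,x63), (r,x64)}
  {r} × {x64, x65} = {(r,x64), (r,x65)}
  {r, s} × {x64} = {(r,x64), (s,x64)}
  {r, t} × {x64} = {(r,x64), (t,x64)}
  {r, s} × {x65} = {(r,x65), (s,x65)}
  {r, t} × {x65} = {(r,x65), (t,x65)}
  {t} × {x63, x64} = {(t,x63), (t,x64)}
  {t} × {x64, x65} = {(t,x64), (t,x65)}
  {r} × {x63, x64, x65} = {(r,x63), (r,x64), (r,x65)}
  {r, s, t} × {x64} = {(r,x64), (s,x64), (t,x64)}
  {r, s, t} × {x65} = {(r,x65), (s,x65), (t,x65)}
  {t} × {x63, x64, x65} = {(t,x63), (t,x64), (t,x65)}
  {r, s} × {x63, x64} = {(r,x63), (r,x64), (s,x63), (s,x64)}
  {r, t} × {x63, x64} = {(r,x63), (r,x64), (t,x63), (t,x64)}
  {r, s} × {x64, x65} = {(r,x64), (r,x65), (s,x64), (s,x65)}
  {r, t} × {x64, x65} = {(r,x64), (r,x65), (t,x64), (t,x65)}
  {r, s} × {x63, x64, x65} = {(r,x63), (r,x64), (r,x65), (s,x63), (s,x64), (s,x65)}
  {r, t} × {x63, x64, x65} = {(r,x63), (r,x64), (r,x65), (t,x63), (t,x64), (t,x65)}
  {r, s, t} × {x63, x64} = {(r,x63), (r,x64), (s,x63), (s,x64), (t,x63), (t,x64)}
  {r, s, t} × {x64, x65} = {(r,x64), (r,x65), (s,x64), (s,x65), (t,x64), (t,x65)}
  {r, s, t} × {x63, x64, x65} = {(r,x63), (r,x64), (r,x65), (s,x63), (s,x64), (s,x65), (t,x63), (t,x64), (t,x65)}
These 26 distinct sets form the basis B.
Close under arbitrary unions to get τ_{X×Y}; counting gives |τ_{X×Y}| = 108.


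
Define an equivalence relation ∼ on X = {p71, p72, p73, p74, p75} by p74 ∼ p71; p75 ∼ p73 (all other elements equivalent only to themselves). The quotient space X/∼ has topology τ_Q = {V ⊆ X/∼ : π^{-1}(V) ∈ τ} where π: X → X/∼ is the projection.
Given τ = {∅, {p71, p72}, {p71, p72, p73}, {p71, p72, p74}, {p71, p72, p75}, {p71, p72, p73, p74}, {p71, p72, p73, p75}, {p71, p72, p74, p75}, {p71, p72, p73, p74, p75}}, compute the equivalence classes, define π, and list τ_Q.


X/∼ = {[p71=p74], [p72], [p73=p75]}; |τ_Q| = 3.

Equivalence classes: [p71=p74], [p72], [p73=p75].
Quotient map π: X → X/∼ sends p71 ↦ [p71=p74], p72 ↦ [p72], p73 ↦ [p73=p75], p74 ↦ [p71=p74], p75 ↦ [p73=p75].
For each subset V ⊆ X/∼, compute π^{-1}(V) ⊆ X and check whether π^{-1}(V) ∈ τ. V is open in τ_Q iff π^{-1}(V) ∈ τ.
  V = {}: π^{-1}(V) = ∅ ∈ τ ✓.
  V = {[p71=p74]}: π^{-1}(V) = {p71, p74} ∉ τ ✗.
  V = {[p72]}: π^{-1}(V) = {p72} ∉ τ ✗.
  V = {[p71=p74], [p72]}: π^{-1}(V) = {p71, p72, p74} ∈ τ ✓.
  V = {[p73=p75]}: π^{-1}(V) = {p73, p75} ∉ τ ✗.
  V = {[p71=p74], [p73=p75]}: π^{-1}(V) = {p71, p73, p74, p75} ∉ τ ✗.
  V = {[p72], [p73=p75]}: π^{-1}(V) = {p72, p73, p75} ∉ τ ✗.
  V = {[p71=p74], [p72], [p73=p75]}: π^{-1}(V) = {p71, p72, p73, p74, p75} ∈ τ ✓.
Open sets in the quotient: τ_Q = {{}, {[p71=p74], [p72]}, {[p71=p74], [p72], [p73=p75]}} (3 elements).


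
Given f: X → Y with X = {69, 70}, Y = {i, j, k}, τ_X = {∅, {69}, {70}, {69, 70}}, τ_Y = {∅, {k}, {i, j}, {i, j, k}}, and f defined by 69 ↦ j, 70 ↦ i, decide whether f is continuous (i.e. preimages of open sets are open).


f IS continuous.

Compute f^{-1}(U) for each U ∈ τ_Y:
  U = ∅: f^{-1}(U) = ∅ ∈ τ_X ✓.
  U = {k}: f^{-1}(U) = ∅ ∈ τ_X ✓.
  U = {i, j}: f^{-1}(U) = {69, 70} ∈ τ_X ✓.
  U = {i, j, k}: f^{-1}(U) = {69, 70} ∈ τ_X ✓.
Every preimage lies in τ_X, so f IS continuous.


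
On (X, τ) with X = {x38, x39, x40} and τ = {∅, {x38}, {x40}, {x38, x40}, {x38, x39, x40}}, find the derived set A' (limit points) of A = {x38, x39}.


A' = {x39}

For each x ∈ X, list the open sets U ∈ τ with x ∈ U, then check whether U ∩ (A ∖ {x}) ≠ ∅ for every such U.
  x = x38: open {x38} ∋ x has {x38} ∩ (A ∖ {x38}) = ∅, so x is NOT a limit point.
  x = x39: opens ∋ x are {x38, x39, x40}; each meets A ∖ {x39}, so x IS a limit point.
  x = x40: open {x40} ∋ x has {x40} ∩ (A ∖ {x40}) = ∅, so x is NOT a limit point.
Collecting: A' = {x39}.


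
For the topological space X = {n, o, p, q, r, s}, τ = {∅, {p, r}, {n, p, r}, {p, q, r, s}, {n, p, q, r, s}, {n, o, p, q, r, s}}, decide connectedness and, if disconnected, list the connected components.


(X, τ) is connected.

Find clopen sets (U ∈ τ with X ∖ U ∈ τ):
  U = ∅, X ∖ U = {n, o, p, q, r, s} — both open, so U is clopen.
  U = {n, o, p, q, r, s}, X ∖ U = ∅ — both open, so U is clopen.
Only trivial clopens (∅ and X) exist, so (X, τ) is connected.
Compute connected components by grouping points that agree on all clopens:
  component: {n, o, p, q, r, s}


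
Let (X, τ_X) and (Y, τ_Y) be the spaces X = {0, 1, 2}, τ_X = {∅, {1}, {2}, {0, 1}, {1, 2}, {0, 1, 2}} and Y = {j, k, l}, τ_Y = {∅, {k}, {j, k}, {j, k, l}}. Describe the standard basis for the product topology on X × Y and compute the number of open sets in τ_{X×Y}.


Basis B = {∅ × ∅, {1} × {k}, {2} × {k}, {0, 1} × {k}, {1} × {j, k}, {1, 2} × {k}, {2} × {j, k}, {0, 1, 2} × {k}, {1} × {j, k, l}, {2} × {j, k, l}, {0, 1} × {j, k}, {1, 2} × {j, k}, {0, 1} × {j, k, l}, {0, 1, 2} × {j, k}, {1, 2} × {j, k, l}, {0, 1, 2} × {j, k, l}}; |τ_{X×Y}| = 40.

Enumerate products U × V with U ∈ τ_X, V ∈ τ_Y (deduplicated):
  ∅ × ∅ = {} (∅)
  {1} × {k} = {(1,k)}
  {2} × {k} = {(2,k)}
  {0, 1} × {k} = {(0,k), (1,k)}
  {1} × {j, k} = {(1,j), (1,k)}
  {1, 2} × {k} = {(1,k), (2,k)}
  {2} × {j, k} = {(2,j), (2,k)}
  {0, 1, 2} × {k} = {(0,k), (1,k), (2,k)}
  {1} × {j, k, l} = {(1,j), (1,k), (1,l)}
  {2} × {j, k, l} = {(2,j), (2,k), (2,l)}
  {0, 1} × {j, k} = {(0,j), (0,k), (1,j), (1,k)}
  {1, 2} × {j, k} = {(1,j), (1,k), (2,j), (2,k)}
  {0, 1} × {j, k, l} = {(0,j), (0,k), (0,l), (1,j), (1,k), (1,l)}
  {0, 1, 2} × {j, k} = {(0,j), (0,k), (1,j), (1,k), (2,j), (2,k)}
  {1, 2} × {j, k, l} = {(1,j), (1,k), (1,l), (2,j), (2,k), (2,l)}
  {0, 1, 2} × {j, k, l} = {(0,j), (0,k), (0,l), (1,j), (1,k), (1,l), (2,j), (2,k), (2,l)}
These 16 distinct sets form the basis B.
Close under arbitrary unions to get τ_{X×Y}; counting gives |τ_{X×Y}| = 40.


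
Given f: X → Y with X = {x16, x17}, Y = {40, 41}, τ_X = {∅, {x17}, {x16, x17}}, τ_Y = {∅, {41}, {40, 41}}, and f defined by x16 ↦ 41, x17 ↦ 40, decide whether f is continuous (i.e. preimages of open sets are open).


f is NOT continuous.

Compute f^{-1}(U) for each U ∈ τ_Y:
  U = ∅: f^{-1}(U) = ∅ ∈ τ_X ✓.
  U = {41}: f^{-1}(U) = {x16} ∉ τ_X ✗.
  U = {40, 41}: f^{-1}(U) = {x16, x17} ∈ τ_X ✓.
Found U = {41} with f^{-1}(U) = {x16} not in τ_X. Therefore f is NOT continuous.


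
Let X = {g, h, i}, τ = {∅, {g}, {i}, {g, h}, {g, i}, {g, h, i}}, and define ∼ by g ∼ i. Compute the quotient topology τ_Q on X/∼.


X/∼ = {[g=i], [h]}; |τ_Q| = 3.

Equivalence classes: [g=i], [h].
Quotient map π: X → X/∼ sends g ↦ [g=i], h ↦ [h], i ↦ [g=i].
For each subset V ⊆ X/∼, compute π^{-1}(V) ⊆ X and check whether π^{-1}(V) ∈ τ. V is open in τ_Q iff π^{-1}(V) ∈ τ.
  V = {}: π^{-1}(V) = ∅ ∈ τ ✓.
  V = {[g=i]}: π^{-1}(V) = {g, i} ∈ τ ✓.
  V = {[h]}: π^{-1}(V) = {h} ∉ τ ✗.
  V = {[g=i], [h]}: π^{-1}(V) = {g, h, i} ∈ τ ✓.
Open sets in the quotient: τ_Q = {{}, {[g=i]}, {[g=i], [h]}} (3 elements).


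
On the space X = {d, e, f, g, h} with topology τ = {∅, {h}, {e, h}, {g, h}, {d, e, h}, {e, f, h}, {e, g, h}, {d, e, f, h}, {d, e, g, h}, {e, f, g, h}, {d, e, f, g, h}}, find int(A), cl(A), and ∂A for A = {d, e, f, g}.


int(A) = ∅, cl(A) = {d, e, f, g}, ∂A = {d, e, f, g}.

Closed sets in (X, τ) are complements of opens:
  closed(X, τ) = {∅, {d}, {f}, {g}, {d, f}, {d, g}, {f, g}, {d, e, f}, {d, f, g}, {d, e, f, g}, {d, e, f, g, h}}.
int(A) = ⋃ {U ∈ τ : U ⊆ A}. Opens contained in A: ∅.
Taking the union of these: int(A) = ∅.
cl(A) = ⋂ {C closed : A ⊆ C}. Closed sets containing A: {d, e, f, g}, {d, e, f, g, h}.
Intersecting these: cl(A) = {d, e, f, g}.
∂A = cl(A) ∖ int(A) = {d, e, f, g} ∖ ∅ = {d, e, f, g}.


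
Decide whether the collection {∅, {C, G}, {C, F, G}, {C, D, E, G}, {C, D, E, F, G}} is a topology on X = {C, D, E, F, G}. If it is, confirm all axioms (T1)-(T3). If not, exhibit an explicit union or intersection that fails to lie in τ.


τ IS a topology on X.

Axiom (T1): ∅ ∈ τ? Yes; X ∈ τ? Yes.
Axiom (T2/T3): check pairwise unions and intersections of members of τ.
All pairwise intersections and unions checked — each lies in τ. Therefore τ satisfies (T1), (T2), (T3): it IS a topology on X.


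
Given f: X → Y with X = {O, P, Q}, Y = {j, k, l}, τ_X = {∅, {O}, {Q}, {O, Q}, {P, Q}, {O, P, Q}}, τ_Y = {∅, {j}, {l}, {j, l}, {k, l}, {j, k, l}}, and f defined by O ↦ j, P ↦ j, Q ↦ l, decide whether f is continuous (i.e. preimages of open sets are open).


f is NOT continuous.

Compute f^{-1}(U) for each U ∈ τ_Y:
  U = ∅: f^{-1}(U) = ∅ ∈ τ_X ✓.
  U = {j}: f^{-1}(U) = {O, P} ∉ τ_X ✗.
  U = {l}: f^{-1}(U) = {Q} ∈ τ_X ✓.
  U = {j, l}: f^{-1}(U) = {O, P, Q} ∈ τ_X ✓.
  U = {k, l}: f^{-1}(U) = {Q} ∈ τ_X ✓.
  U = {j, k, l}: f^{-1}(U) = {O, P, Q} ∈ τ_X ✓.
Found U = {j} with f^{-1}(U) = {O, P} not in τ_X. Therefore f is NOT continuous.


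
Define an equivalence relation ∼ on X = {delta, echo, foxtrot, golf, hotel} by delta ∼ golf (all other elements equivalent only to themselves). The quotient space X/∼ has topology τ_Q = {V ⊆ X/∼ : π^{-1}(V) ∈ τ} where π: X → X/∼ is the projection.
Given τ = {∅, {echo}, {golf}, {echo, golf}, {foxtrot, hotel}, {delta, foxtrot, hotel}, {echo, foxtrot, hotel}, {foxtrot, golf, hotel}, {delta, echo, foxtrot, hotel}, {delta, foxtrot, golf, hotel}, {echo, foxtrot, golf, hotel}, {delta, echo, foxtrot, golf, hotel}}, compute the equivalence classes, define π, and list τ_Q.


X/∼ = {[delta=golf], [echo], [foxtrot], [hotel]}; |τ_Q| = 6.

Equivalence classes: [delta=golf], [echo], [foxtrot], [hotel].
Quotient map π: X → X/∼ sends delta ↦ [delta=golf], echo ↦ [echo], foxtrot ↦ [foxtrot], golf ↦ [delta=golf], hotel ↦ [hotel].
For each subset V ⊆ X/∼, compute π^{-1}(V) ⊆ X and check whether π^{-1}(V) ∈ τ. V is open in τ_Q iff π^{-1}(V) ∈ τ.
  V = {}: π^{-1}(V) = ∅ ∈ τ ✓.
  V = {[delta=golf]}: π^{-1}(V) = {delta, golf} ∉ τ ✗.
  V = {[echo]}: π^{-1}(V) = {echo} ∈ τ ✓.
  V = {[delta=golf], [echo]}: π^{-1}(V) = {delta, echo, golf} ∉ τ ✗.
  V = {[foxtrot]}: π^{-1}(V) = {foxtrot} ∉ τ ✗.
  V = {[delta=golf], [foxtrot]}: π^{-1}(V) = {delta, foxtrot, golf} ∉ τ ✗.
  V = {[echo], [foxtrot]}: π^{-1}(V) = {echo, foxtrot} ∉ τ ✗.
  V = {[delta=golf], [echo], [foxtrot]}: π^{-1}(V) = {delta, echo, foxtrot, golf} ∉ τ ✗.
  V = {[hotel]}: π^{-1}(V) = {hotel} ∉ τ ✗.
  V = {[delta=golf], [hotel]}: π^{-1}(V) = {delta, golf, hotel} ∉ τ ✗.
  V = {[echo], [hotel]}: π^{-1}(V) = {echo, hotel} ∉ τ ✗.
  V = {[delta=golf], [echo], [hotel]}: π^{-1}(V) = {delta, echo, golf, hotel} ∉ τ ✗.
  V = {[foxtrot], [hotel]}: π^{-1}(V) = {foxtrot, hotel} ∈ τ ✓.
  V = {[delta=golf], [foxtrot], [hotel]}: π^{-1}(V) = {delta, foxtrot, golf, hotel} ∈ τ ✓.
  V = {[echo], [foxtrot], [hotel]}: π^{-1}(V) = {echo, foxtrot, hotel} ∈ τ ✓.
  V = {[delta=golf], [echo], [foxtrot], [hotel]}: π^{-1}(V) = {delta, echo, foxtrot, golf, hotel} ∈ τ ✓.
Open sets in the quotient: τ_Q = {{}, {[echo]}, {[foxtrot], [hotel]}, {[delta=golf], [foxtrot], [hotel]}, {[echo], [foxtrot], [hotel]}, {[delta=golf], [echo], [foxtrot], [hotel]}} (6 elements).


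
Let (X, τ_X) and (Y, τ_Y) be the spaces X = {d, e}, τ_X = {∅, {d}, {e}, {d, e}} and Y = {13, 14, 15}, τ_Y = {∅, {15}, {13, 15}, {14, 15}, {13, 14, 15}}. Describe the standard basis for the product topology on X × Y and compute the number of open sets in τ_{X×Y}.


Basis B = {∅ × ∅, {d} × {15}, {e} × {15}, {d} × {13, 15}, {d} × {14, 15}, {d, e} × {15}, {e} × {13, 15}, {e} × {14, 15}, {d} × {13, 14, 15}, {e} × {13, 14, 15}, {d, e} × {13, 15}, {d, e} × {14, 15}, {d, e} × {13, 14, 15}}; |τ_{X×Y}| = 25.

Enumerate products U × V with U ∈ τ_X, V ∈ τ_Y (deduplicated):
  ∅ × ∅ = {} (∅)
  {d} × {15} = {(d,15)}
  {e} × {15} = {(e,15)}
  {d} × {13, 15} = {(d,13), (d,15)}
  {d} × {14, 15} = {(d,14), (d,15)}
  {d, e} × {15} = {(d,15), (e,15)}
  {e} × {13, 15} = {(e,13), (e,15)}
  {e} × {14, 15} = {(e,14), (e,15)}
  {d} × {13, 14, 15} = {(d,13), (d,14), (d,15)}
  {e} × {13, 14, 15} = {(e,13), (e,14), (e,15)}
  {d, e} × {13, 15} = {(d,13), (d,15), (e,13), (e,15)}
  {d, e} × {14, 15} = {(d,14), (d,15), (e,14), (e,15)}
  {d, e} × {13, 14, 15} = {(d,13), (d,14), (d,15), (e,13), (e,14), (e,15)}
These 13 distinct sets form the basis B.
Close under arbitrary unions to get τ_{X×Y}; counting gives |τ_{X×Y}| = 25.


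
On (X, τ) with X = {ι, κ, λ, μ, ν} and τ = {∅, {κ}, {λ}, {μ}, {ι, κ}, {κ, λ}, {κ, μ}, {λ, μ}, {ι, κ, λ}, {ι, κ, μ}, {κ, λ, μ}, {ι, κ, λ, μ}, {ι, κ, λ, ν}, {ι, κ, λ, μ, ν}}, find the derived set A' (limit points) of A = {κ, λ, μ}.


A' = {ι, ν}

For each x ∈ X, list the open sets U ∈ τ with x ∈ U, then check whether U ∩ (A ∖ {x}) ≠ ∅ for every such U.
  x = ι: opens ∋ x are {ι, κ}, {ι, κ, λ}, {ι, κ, μ}, {ι, κ, λ, μ}, {ι, κ, λ, ν}, {ι, κ, λ, μ, ν}; each meets A ∖ {ι}, so x IS a limit point.
  x = κ: open {κ} ∋ x has {κ} ∩ (A ∖ {κ}) = ∅, so x is NOT a limit point.
  x = λ: open {λ} ∋ x has {λ} ∩ (A ∖ {λ}) = ∅, so x is NOT a limit point.
  x = μ: open {μ} ∋ x has {μ} ∩ (A ∖ {μ}) = ∅, so x is NOT a limit point.
  x = ν: opens ∋ x are {ι, κ, λ, ν}, {ι, κ, λ, μ, ν}; each meets A ∖ {ν}, so x IS a limit point.
Collecting: A' = {ι, ν}.


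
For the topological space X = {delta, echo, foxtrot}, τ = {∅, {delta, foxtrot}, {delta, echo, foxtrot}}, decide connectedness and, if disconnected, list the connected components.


(X, τ) is connected.

Find clopen sets (U ∈ τ with X ∖ U ∈ τ):
  U = ∅, X ∖ U = {delta, echo, foxtrot} — both open, so U is clopen.
  U = {delta, echo, foxtrot}, X ∖ U = ∅ — both open, so U is clopen.
Only trivial clopens (∅ and X) exist, so (X, τ) is connected.
Compute connected components by grouping points that agree on all clopens:
  component: {delta, echo, foxtrot}


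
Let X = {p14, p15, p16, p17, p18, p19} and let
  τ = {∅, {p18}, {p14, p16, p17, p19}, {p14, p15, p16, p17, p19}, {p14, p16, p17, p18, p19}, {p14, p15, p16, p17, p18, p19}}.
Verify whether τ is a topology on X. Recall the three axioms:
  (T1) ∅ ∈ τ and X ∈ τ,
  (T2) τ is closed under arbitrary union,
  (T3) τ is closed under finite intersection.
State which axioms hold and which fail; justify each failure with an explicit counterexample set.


τ IS a topology on X.

Axiom (T1): ∅ ∈ τ? Yes; X ∈ τ? Yes.
Axiom (T2/T3): check pairwise unions and intersections of members of τ.
All pairwise intersections and unions checked — each lies in τ. Therefore τ satisfies (T1), (T2), (T3): it IS a topology on X.


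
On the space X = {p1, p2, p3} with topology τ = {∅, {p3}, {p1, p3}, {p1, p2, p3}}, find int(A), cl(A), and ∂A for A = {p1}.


int(A) = ∅, cl(A) = {p1, p2}, ∂A = {p1, p2}.

Closed sets in (X, τ) are complements of opens:
  closed(X, τ) = {∅, {p2}, {p1, p2}, {p1, p2, p3}}.
int(A) = ⋃ {U ∈ τ : U ⊆ A}. Opens contained in A: ∅.
Taking the union of these: int(A) = ∅.
cl(A) = ⋂ {C closed : A ⊆ C}. Closed sets containing A: {p1, p2}, {p1, p2, p3}.
Intersecting these: cl(A) = {p1, p2}.
∂A = cl(A) ∖ int(A) = {p1, p2} ∖ ∅ = {p1, p2}.


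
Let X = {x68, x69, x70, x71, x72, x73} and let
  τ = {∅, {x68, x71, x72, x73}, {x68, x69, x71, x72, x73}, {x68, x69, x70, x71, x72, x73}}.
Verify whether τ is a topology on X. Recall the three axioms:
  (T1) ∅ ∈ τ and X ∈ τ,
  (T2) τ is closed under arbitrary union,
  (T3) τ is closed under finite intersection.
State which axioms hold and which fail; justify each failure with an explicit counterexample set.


τ IS a topology on X.

Axiom (T1): ∅ ∈ τ? Yes; X ∈ τ? Yes.
Axiom (T2/T3): check pairwise unions and intersections of members of τ.
All pairwise intersections and unions checked — each lies in τ. Therefore τ satisfies (T1), (T2), (T3): it IS a topology on X.


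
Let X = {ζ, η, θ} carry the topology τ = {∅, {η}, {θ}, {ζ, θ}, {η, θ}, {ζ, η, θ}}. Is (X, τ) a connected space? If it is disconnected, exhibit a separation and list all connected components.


(X, τ) is disconnected; components = [{η}, {ζ, θ}].

Find clopen sets (U ∈ τ with X ∖ U ∈ τ):
  U = ∅, X ∖ U = {ζ, η, θ} — both open, so U is clopen.
  U = {η}, X ∖ U = {ζ, θ} — both open, so U is clopen.
  U = {ζ, θ}, X ∖ U = {η} — both open, so U is clopen.
  U = {ζ, η, θ}, X ∖ U = ∅ — both open, so U is clopen.
Nontrivial clopen(s) exist: e.g. {η}. So (X, τ) is disconnected.
Compute connected components by grouping points that agree on all clopens:
  component: {η}
  component: {ζ, θ}


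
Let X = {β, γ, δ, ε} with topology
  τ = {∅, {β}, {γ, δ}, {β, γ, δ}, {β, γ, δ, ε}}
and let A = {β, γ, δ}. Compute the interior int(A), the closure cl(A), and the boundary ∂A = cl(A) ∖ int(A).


int(A) = {β, γ, δ}, cl(A) = {β, γ, δ, ε}, ∂A = {ε}.

Closed sets in (X, τ) are complements of opens:
  closed(X, τ) = {∅, {ε}, {β, ε}, {γ, δ, ε}, {β, γ, δ, ε}}.
int(A) = ⋃ {U ∈ τ : U ⊆ A}. Opens contained in A: ∅, {β}, {γ, δ}, {β, γ, δ}.
Taking the union of these: int(A) = {β, γ, δ}.
cl(A) = ⋂ {C closed : A ⊆ C}. Closed sets containing A: {β, γ, δ, ε}.
Intersecting these: cl(A) = {β, γ, δ, ε}.
∂A = cl(A) ∖ int(A) = {β, γ, δ, ε} ∖ {β, γ, δ} = {ε}.


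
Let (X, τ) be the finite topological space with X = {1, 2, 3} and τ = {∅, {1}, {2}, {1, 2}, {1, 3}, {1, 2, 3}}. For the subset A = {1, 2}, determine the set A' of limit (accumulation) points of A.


A' = {3}

For each x ∈ X, list the open sets U ∈ τ with x ∈ U, then check whether U ∩ (A ∖ {x}) ≠ ∅ for every such U.
  x = 1: open {1} ∋ x has {1} ∩ (A ∖ {1}) = ∅, so x is NOT a limit point.
  x = 2: open {2} ∋ x has {2} ∩ (A ∖ {2}) = ∅, so x is NOT a limit point.
  x = 3: opens ∋ x are {1, 3}, {1, 2, 3}; each meets A ∖ {3}, so x IS a limit point.
Collecting: A' = {3}.


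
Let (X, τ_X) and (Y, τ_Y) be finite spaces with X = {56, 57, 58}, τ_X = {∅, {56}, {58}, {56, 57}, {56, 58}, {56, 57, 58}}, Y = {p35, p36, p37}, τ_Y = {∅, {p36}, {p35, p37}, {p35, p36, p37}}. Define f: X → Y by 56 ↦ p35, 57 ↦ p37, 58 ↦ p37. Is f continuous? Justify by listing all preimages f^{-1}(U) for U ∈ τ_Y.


f IS continuous.

Compute f^{-1}(U) for each U ∈ τ_Y:
  U = ∅: f^{-1}(U) = ∅ ∈ τ_X ✓.
  U = {p36}: f^{-1}(U) = ∅ ∈ τ_X ✓.
  U = {p35, p37}: f^{-1}(U) = {56, 57, 58} ∈ τ_X ✓.
  U = {p35, p36, p37}: f^{-1}(U) = {56, 57, 58} ∈ τ_X ✓.
Every preimage lies in τ_X, so f IS continuous.


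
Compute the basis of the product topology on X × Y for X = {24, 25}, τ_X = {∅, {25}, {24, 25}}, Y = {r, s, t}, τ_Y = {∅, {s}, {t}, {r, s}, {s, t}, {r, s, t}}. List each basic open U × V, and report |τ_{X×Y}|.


Basis B = {∅ × ∅, {25} × {s}, {25} × {t}, {24, 25} × {s}, {24, 25} × {t}, {25} × {r, s}, {25} × {s, t}, {25} × {r, s, t}, {24, 25} × {r, s}, {24, 25} × {s, t}, {24, 25} × {r, s, t}}; |τ_{X×Y}| = 18.

Enumerate products U × V with U ∈ τ_X, V ∈ τ_Y (deduplicated):
  ∅ × ∅ = {} (∅)
  {25} × {s} = {(25,s)}
  {25} × {t} = {(25,t)}
  {24, 25} × {s} = {(24,s), (25,s)}
  {24, 25} × {t} = {(24,t), (25,t)}
  {25} × {r, s} = {(25,r), (25,s)}
  {25} × {s, t} = {(25,s), (25,t)}
  {25} × {r, s, t} = {(25,r), (25,s), (25,t)}
  {24, 25} × {r, s} = {(24,r), (24,s), (25,r), (25,s)}
  {24, 25} × {s, t} = {(24,s), (24,t), (25,s), (25,t)}
  {24, 25} × {r, s, t} = {(24,r), (24,s), (24,t), (25,r), (25,s), (25,t)}
These 11 distinct sets form the basis B.
Close under arbitrary unions to get τ_{X×Y}; counting gives |τ_{X×Y}| = 18.


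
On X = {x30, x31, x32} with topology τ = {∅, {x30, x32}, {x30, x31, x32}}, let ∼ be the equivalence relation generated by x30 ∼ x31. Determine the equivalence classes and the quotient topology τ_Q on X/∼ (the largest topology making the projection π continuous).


X/∼ = {[x30=x31], [x32]}; |τ_Q| = 2.

Equivalence classes: [x30=x31], [x32].
Quotient map π: X → X/∼ sends x30 ↦ [x30=x31], x31 ↦ [x30=x31], x32 ↦ [x32].
For each subset V ⊆ X/∼, compute π^{-1}(V) ⊆ X and check whether π^{-1}(V) ∈ τ. V is open in τ_Q iff π^{-1}(V) ∈ τ.
  V = {}: π^{-1}(V) = ∅ ∈ τ ✓.
  V = {[x30=x31]}: π^{-1}(V) = {x30, x31} ∉ τ ✗.
  V = {[x32]}: π^{-1}(V) = {x32} ∉ τ ✗.
  V = {[x30=x31], [x32]}: π^{-1}(V) = {x30, x31, x32} ∈ τ ✓.
Open sets in the quotient: τ_Q = {{}, {[x30=x31], [x32]}} (2 elements).


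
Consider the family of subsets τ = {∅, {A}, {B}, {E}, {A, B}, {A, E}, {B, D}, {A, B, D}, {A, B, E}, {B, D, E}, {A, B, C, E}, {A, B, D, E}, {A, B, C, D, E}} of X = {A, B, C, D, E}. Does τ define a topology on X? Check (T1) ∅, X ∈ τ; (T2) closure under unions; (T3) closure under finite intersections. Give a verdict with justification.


τ is NOT a topology on X.

Axiom (T1): ∅ ∈ τ? Yes; X ∈ τ? Yes.
Axiom (T2/T3): check pairwise unions and intersections of members of τ.
Counterexample for (T2): {B} ∪ {E} = {B, E} ∉ τ. Therefore τ is NOT a topology.


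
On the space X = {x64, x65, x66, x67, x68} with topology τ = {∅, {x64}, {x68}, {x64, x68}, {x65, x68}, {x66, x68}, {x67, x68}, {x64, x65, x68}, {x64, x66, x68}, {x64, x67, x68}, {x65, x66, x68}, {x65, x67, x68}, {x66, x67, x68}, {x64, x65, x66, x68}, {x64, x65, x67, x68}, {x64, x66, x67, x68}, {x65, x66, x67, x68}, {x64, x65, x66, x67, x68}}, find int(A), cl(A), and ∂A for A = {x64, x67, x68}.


int(A) = {x64, x67, x68}, cl(A) = {x64, x65, x66, x67, x68}, ∂A = {x65, x66}.

Closed sets in (X, τ) are complements of opens:
  closed(X, τ) = {∅, {x64}, {x65}, {x66}, {x67}, {x64, x65}, {x64, x66}, {x64, x67}, {x65, x66}, {x65, x67}, {x66, x67}, {x64, x65, x66}, {x64, x65, x67}, {x64, x66, x67}, {x65, x66, x67}, {x64, x65, x66, x67}, {x65, x66, x67, x68}, {x64, x65, x66, x67, x68}}.
int(A) = ⋃ {U ∈ τ : U ⊆ A}. Opens contained in A: ∅, {x64}, {x68}, {x64, x68}, {x67, x68}, {x64, x67, x68}.
Taking the union of these: int(A) = {x64, x67, x68}.
cl(A) = ⋂ {C closed : A ⊆ C}. Closed sets containing A: {x64, x65, x66, x67, x68}.
Intersecting these: cl(A) = {x64, x65, x66, x67, x68}.
∂A = cl(A) ∖ int(A) = {x64, x65, x66, x67, x68} ∖ {x64, x67, x68} = {x65, x66}.


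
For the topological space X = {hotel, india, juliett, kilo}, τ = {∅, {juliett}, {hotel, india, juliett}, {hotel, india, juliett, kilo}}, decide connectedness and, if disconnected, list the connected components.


(X, τ) is connected.

Find clopen sets (U ∈ τ with X ∖ U ∈ τ):
  U = ∅, X ∖ U = {hotel, india, juliett, kilo} — both open, so U is clopen.
  U = {hotel, india, juliett, kilo}, X ∖ U = ∅ — both open, so U is clopen.
Only trivial clopens (∅ and X) exist, so (X, τ) is connected.
Compute connected components by grouping points that agree on all clopens:
  component: {hotel, india, juliett, kilo}


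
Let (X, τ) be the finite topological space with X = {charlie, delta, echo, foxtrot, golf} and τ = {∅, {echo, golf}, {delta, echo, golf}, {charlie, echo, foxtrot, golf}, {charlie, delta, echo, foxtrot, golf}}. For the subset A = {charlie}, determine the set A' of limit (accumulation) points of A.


A' = {foxtrot}

For each x ∈ X, list the open sets U ∈ τ with x ∈ U, then check whether U ∩ (A ∖ {x}) ≠ ∅ for every such U.
  x = charlie: open {charlie, echo, foxtrot, golf} ∋ x has {charlie, echo, foxtrot, golf} ∩ (A ∖ {charlie}) = ∅, so x is NOT a limit point.
  x = delta: open {delta, echo, golf} ∋ x has {delta, echo, golf} ∩ (A ∖ {delta}) = ∅, so x is NOT a limit point.
  x = echo: open {echo, golf} ∋ x has {echo, golf} ∩ (A ∖ {echo}) = ∅, so x is NOT a limit point.
  x = foxtrot: opens ∋ x are {charlie, echo, foxtrot, golf}, {charlie, delta, echo, foxtrot, golf}; each meets A ∖ {foxtrot}, so x IS a limit point.
  x = golf: open {echo, golf} ∋ x has {echo, golf} ∩ (A ∖ {golf}) = ∅, so x is NOT a limit point.
Collecting: A' = {foxtrot}.


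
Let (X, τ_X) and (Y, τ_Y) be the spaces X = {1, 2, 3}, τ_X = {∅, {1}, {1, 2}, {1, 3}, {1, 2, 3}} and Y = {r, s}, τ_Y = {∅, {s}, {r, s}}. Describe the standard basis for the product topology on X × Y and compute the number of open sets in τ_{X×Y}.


Basis B = {∅ × ∅, {1} × {s}, {1} × {r, s}, {1, 2} × {s}, {1, 3} × {s}, {1, 2, 3} × {s}, {1, 2} × {r, s}, {1, 3} × {r, s}, {1, 2, 3} × {r, s}}; |τ_{X×Y}| = 14.

Enumerate products U × V with U ∈ τ_X, V ∈ τ_Y (deduplicated):
  ∅ × ∅ = {} (∅)
  {1} × {s} = {(1,s)}
  {1} × {r, s} = {(1,r), (1,s)}
  {1, 2} × {s} = {(1,s), (2,s)}
  {1, 3} × {s} = {(1,s), (3,s)}
  {1, 2, 3} × {s} = {(1,s), (2,s), (3,s)}
  {1, 2} × {r, s} = {(1,r), (1,s), (2,r), (2,s)}
  {1, 3} × {r, s} = {(1,r), (1,s), (3,r), (3,s)}
  {1, 2, 3} × {r, s} = {(1,r), (1,s), (2,r), (2,s), (3,r), (3,s)}
These 9 distinct sets form the basis B.
Close under arbitrary unions to get τ_{X×Y}; counting gives |τ_{X×Y}| = 14.


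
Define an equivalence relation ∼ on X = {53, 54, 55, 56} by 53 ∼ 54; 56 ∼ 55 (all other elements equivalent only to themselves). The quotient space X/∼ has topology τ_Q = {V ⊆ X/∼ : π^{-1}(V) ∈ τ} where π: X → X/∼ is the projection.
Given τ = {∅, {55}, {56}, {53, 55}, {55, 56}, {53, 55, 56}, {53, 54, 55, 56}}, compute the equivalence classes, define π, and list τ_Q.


X/∼ = {[53=54], [55=56]}; |τ_Q| = 3.

Equivalence classes: [53=54], [55=56].
Quotient map π: X → X/∼ sends 53 ↦ [53=54], 54 ↦ [53=54], 55 ↦ [55=56], 56 ↦ [55=56].
For each subset V ⊆ X/∼, compute π^{-1}(V) ⊆ X and check whether π^{-1}(V) ∈ τ. V is open in τ_Q iff π^{-1}(V) ∈ τ.
  V = {}: π^{-1}(V) = ∅ ∈ τ ✓.
  V = {[53=54]}: π^{-1}(V) = {53, 54} ∉ τ ✗.
  V = {[55=56]}: π^{-1}(V) = {55, 56} ∈ τ ✓.
  V = {[53=54], [55=56]}: π^{-1}(V) = {53, 54, 55, 56} ∈ τ ✓.
Open sets in the quotient: τ_Q = {{}, {[55=56]}, {[53=54], [55=56]}} (3 elements).


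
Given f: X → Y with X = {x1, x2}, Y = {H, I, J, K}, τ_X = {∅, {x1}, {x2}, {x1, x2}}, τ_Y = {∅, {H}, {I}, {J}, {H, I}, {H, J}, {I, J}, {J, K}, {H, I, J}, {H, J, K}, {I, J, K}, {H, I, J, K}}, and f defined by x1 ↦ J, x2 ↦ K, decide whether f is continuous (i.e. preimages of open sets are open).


f IS continuous.

Compute f^{-1}(U) for each U ∈ τ_Y:
  U = ∅: f^{-1}(U) = ∅ ∈ τ_X ✓.
  U = {H}: f^{-1}(U) = ∅ ∈ τ_X ✓.
  U = {I}: f^{-1}(U) = ∅ ∈ τ_X ✓.
  U = {J}: f^{-1}(U) = {x1} ∈ τ_X ✓.
  U = {H, I}: f^{-1}(U) = ∅ ∈ τ_X ✓.
  U = {H, J}: f^{-1}(U) = {x1} ∈ τ_X ✓.
  U = {I, J}: f^{-1}(U) = {x1} ∈ τ_X ✓.
  U = {J, K}: f^{-1}(U) = {x1, x2} ∈ τ_X ✓.
  U = {H, I, J}: f^{-1}(U) = {x1} ∈ τ_X ✓.
  U = {H, J, K}: f^{-1}(U) = {x1, x2} ∈ τ_X ✓.
  U = {I, J, K}: f^{-1}(U) = {x1, x2} ∈ τ_X ✓.
  U = {H, I, J, K}: f^{-1}(U) = {x1, x2} ∈ τ_X ✓.
Every preimage lies in τ_X, so f IS continuous.


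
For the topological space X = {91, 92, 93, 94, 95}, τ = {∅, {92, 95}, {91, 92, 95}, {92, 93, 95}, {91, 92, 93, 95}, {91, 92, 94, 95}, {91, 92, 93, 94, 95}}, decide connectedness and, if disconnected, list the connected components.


(X, τ) is connected.

Find clopen sets (U ∈ τ with X ∖ U ∈ τ):
  U = ∅, X ∖ U = {91, 92, 93, 94, 95} — both open, so U is clopen.
  U = {91, 92, 93, 94, 95}, X ∖ U = ∅ — both open, so U is clopen.
Only trivial clopens (∅ and X) exist, so (X, τ) is connected.
Compute connected components by grouping points that agree on all clopens:
  component: {91, 92, 93, 94, 95}


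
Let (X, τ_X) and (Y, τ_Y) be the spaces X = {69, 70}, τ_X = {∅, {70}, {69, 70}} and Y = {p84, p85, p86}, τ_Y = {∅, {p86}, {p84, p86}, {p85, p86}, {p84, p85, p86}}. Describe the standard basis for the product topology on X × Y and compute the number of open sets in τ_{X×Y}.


Basis B = {∅ × ∅, {70} × {p86}, {69, 70} × {p86}, {70} × {p84, p86}, {70} × {p85, p86}, {70} × {p84, p85, p86}, {69, 70} × {p84, p86}, {69, 70} × {p85, p86}, {69, 70} × {p84, p85, p86}}; |τ_{X×Y}| = 14.

Enumerate products U × V with U ∈ τ_X, V ∈ τ_Y (deduplicated):
  ∅ × ∅ = {} (∅)
  {70} × {p86} = {(70,p86)}
  {69, 70} × {p86} = {(69,p86), (70,p86)}
  {70} × {p84, p86} = {(70,p84), (70,p86)}
  {70} × {p85, p86} = {(70,p85), (70,p86)}
  {70} × {p84, p85, p86} = {(70,p84), (70,p85), (70,p86)}
  {69, 70} × {p84, p86} = {(69,p84), (69,p86), (70,p84), (70,p86)}
  {69, 70} × {p85, p86} = {(69,p85), (69,p86), (70,p85), (70,p86)}
  {69, 70} × {p84, p85, p86} = {(69,p84), (69,p85), (69,p86), (70,p84), (70,p85), (70,p86)}
These 9 distinct sets form the basis B.
Close under arbitrary unions to get τ_{X×Y}; counting gives |τ_{X×Y}| = 14.


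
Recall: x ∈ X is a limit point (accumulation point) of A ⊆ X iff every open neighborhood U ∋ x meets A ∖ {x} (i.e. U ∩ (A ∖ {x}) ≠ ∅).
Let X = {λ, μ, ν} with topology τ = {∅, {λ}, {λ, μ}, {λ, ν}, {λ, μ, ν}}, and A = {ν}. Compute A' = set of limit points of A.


A' = ∅

For each x ∈ X, list the open sets U ∈ τ with x ∈ U, then check whether U ∩ (A ∖ {x}) ≠ ∅ for every such U.
  x = λ: open {λ} ∋ x has {λ} ∩ (A ∖ {λ}) = ∅, so x is NOT a limit point.
  x = μ: open {λ, μ} ∋ x has {λ, μ} ∩ (A ∖ {μ}) = ∅, so x is NOT a limit point.
  x = ν: open {λ, ν} ∋ x has {λ, ν} ∩ (A ∖ {ν}) = ∅, so x is NOT a limit point.
Collecting: A' = ∅.


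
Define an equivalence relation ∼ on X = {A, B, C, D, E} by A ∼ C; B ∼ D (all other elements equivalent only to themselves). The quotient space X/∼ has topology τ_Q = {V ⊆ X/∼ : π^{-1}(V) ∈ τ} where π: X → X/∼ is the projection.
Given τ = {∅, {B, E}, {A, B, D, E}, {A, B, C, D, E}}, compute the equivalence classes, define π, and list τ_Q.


X/∼ = {[A=C], [B=D], [E]}; |τ_Q| = 2.

Equivalence classes: [A=C], [B=D], [E].
Quotient map π: X → X/∼ sends A ↦ [A=C], B ↦ [B=D], C ↦ [A=C], D ↦ [B=D], E ↦ [E].
For each subset V ⊆ X/∼, compute π^{-1}(V) ⊆ X and check whether π^{-1}(V) ∈ τ. V is open in τ_Q iff π^{-1}(V) ∈ τ.
  V = {}: π^{-1}(V) = ∅ ∈ τ ✓.
  V = {[A=C]}: π^{-1}(V) = {A, C} ∉ τ ✗.
  V = {[B=D]}: π^{-1}(V) = {B, D} ∉ τ ✗.
  V = {[A=C], [B=D]}: π^{-1}(V) = {A, B, C, D} ∉ τ ✗.
  V = {[E]}: π^{-1}(V) = {E} ∉ τ ✗.
  V = {[A=C], [E]}: π^{-1}(V) = {A, C, E} ∉ τ ✗.
  V = {[B=D], [E]}: π^{-1}(V) = {B, D, E} ∉ τ ✗.
  V = {[A=C], [B=D], [E]}: π^{-1}(V) = {A, B, C, D, E} ∈ τ ✓.
Open sets in the quotient: τ_Q = {{}, {[A=C], [B=D], [E]}} (2 elements).


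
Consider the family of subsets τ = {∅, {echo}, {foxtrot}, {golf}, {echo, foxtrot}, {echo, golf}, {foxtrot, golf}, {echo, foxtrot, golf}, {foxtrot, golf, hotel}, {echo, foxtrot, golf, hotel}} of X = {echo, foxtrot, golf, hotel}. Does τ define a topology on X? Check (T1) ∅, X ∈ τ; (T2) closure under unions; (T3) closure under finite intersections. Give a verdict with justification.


τ IS a topology on X.

Axiom (T1): ∅ ∈ τ? Yes; X ∈ τ? Yes.
Axiom (T2/T3): check pairwise unions and intersections of members of τ.
All pairwise intersections and unions checked — each lies in τ. Therefore τ satisfies (T1), (T2), (T3): it IS a topology on X.


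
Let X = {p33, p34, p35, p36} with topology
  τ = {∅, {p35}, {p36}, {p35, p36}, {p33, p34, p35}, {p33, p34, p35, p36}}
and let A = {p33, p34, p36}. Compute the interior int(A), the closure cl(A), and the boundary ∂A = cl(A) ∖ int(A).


int(A) = {p36}, cl(A) = {p33, p34, p36}, ∂A = {p33, p34}.

Closed sets in (X, τ) are complements of opens:
  closed(X, τ) = {∅, {p36}, {p33, p34}, {p33, p34, p35}, {p33, p34, p36}, {p33, p34, p35, p36}}.
int(A) = ⋃ {U ∈ τ : U ⊆ A}. Opens contained in A: ∅, {p36}.
Taking the union of these: int(A) = {p36}.
cl(A) = ⋂ {C closed : A ⊆ C}. Closed sets containing A: {p33, p34, p36}, {p33, p34, p35, p36}.
Intersecting these: cl(A) = {p33, p34, p36}.
∂A = cl(A) ∖ int(A) = {p33, p34, p36} ∖ {p36} = {p33, p34}.


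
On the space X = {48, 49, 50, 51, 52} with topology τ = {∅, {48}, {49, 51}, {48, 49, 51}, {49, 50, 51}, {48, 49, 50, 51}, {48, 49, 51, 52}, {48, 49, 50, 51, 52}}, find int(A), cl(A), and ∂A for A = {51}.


int(A) = ∅, cl(A) = {49, 50, 51, 52}, ∂A = {49, 50, 51, 52}.

Closed sets in (X, τ) are complements of opens:
  closed(X, τ) = {∅, {50}, {52}, {48, 52}, {50, 52}, {48, 50, 52}, {49, 50, 51, 52}, {48, 49, 50, 51, 52}}.
int(A) = ⋃ {U ∈ τ : U ⊆ A}. Opens contained in A: ∅.
Taking the union of these: int(A) = ∅.
cl(A) = ⋂ {C closed : A ⊆ C}. Closed sets containing A: {49, 50, 51, 52}, {48, 49, 50, 51, 52}.
Intersecting these: cl(A) = {49, 50, 51, 52}.
∂A = cl(A) ∖ int(A) = {49, 50, 51, 52} ∖ ∅ = {49, 50, 51, 52}.


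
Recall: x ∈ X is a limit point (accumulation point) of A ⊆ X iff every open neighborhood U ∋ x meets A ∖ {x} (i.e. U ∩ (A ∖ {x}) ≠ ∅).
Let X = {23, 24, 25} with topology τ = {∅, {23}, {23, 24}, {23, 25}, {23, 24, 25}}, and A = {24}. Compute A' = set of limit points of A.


A' = ∅

For each x ∈ X, list the open sets U ∈ τ with x ∈ U, then check whether U ∩ (A ∖ {x}) ≠ ∅ for every such U.
  x = 23: open {23} ∋ x has {23} ∩ (A ∖ {23}) = ∅, so x is NOT a limit point.
  x = 24: open {23, 24} ∋ x has {23, 24} ∩ (A ∖ {24}) = ∅, so x is NOT a limit point.
  x = 25: open {23, 25} ∋ x has {23, 25} ∩ (A ∖ {25}) = ∅, so x is NOT a limit point.
Collecting: A' = ∅.


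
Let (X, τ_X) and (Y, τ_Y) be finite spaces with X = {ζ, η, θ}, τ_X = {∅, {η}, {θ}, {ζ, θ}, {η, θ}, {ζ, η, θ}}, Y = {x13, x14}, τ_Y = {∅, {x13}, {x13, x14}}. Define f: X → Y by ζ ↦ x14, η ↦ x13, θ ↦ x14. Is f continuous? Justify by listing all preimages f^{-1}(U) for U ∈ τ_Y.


f IS continuous.

Compute f^{-1}(U) for each U ∈ τ_Y:
  U = ∅: f^{-1}(U) = ∅ ∈ τ_X ✓.
  U = {x13}: f^{-1}(U) = {η} ∈ τ_X ✓.
  U = {x13, x14}: f^{-1}(U) = {ζ, η, θ} ∈ τ_X ✓.
Every preimage lies in τ_X, so f IS continuous.


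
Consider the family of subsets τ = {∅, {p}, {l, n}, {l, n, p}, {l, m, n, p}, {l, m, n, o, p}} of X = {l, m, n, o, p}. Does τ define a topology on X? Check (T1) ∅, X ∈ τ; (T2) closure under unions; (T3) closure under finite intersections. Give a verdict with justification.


τ IS a topology on X.

Axiom (T1): ∅ ∈ τ? Yes; X ∈ τ? Yes.
Axiom (T2/T3): check pairwise unions and intersections of members of τ.
All pairwise intersections and unions checked — each lies in τ. Therefore τ satisfies (T1), (T2), (T3): it IS a topology on X.


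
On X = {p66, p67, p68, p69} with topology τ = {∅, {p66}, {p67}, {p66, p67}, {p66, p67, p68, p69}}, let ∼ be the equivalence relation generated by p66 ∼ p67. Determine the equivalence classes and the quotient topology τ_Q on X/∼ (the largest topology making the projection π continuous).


X/∼ = {[p66=p67], [p68], [p69]}; |τ_Q| = 3.

Equivalence classes: [p66=p67], [p68], [p69].
Quotient map π: X → X/∼ sends p66 ↦ [p66=p67], p67 ↦ [p66=p67], p68 ↦ [p68], p69 ↦ [p69].
For each subset V ⊆ X/∼, compute π^{-1}(V) ⊆ X and check whether π^{-1}(V) ∈ τ. V is open in τ_Q iff π^{-1}(V) ∈ τ.
  V = {}: π^{-1}(V) = ∅ ∈ τ ✓.
  V = {[p66=p67]}: π^{-1}(V) = {p66, p67} ∈ τ ✓.
  V = {[p68]}: π^{-1}(V) = {p68} ∉ τ ✗.
  V = {[p66=p67], [p68]}: π^{-1}(V) = {p66, p67, p68} ∉ τ ✗.
  V = {[p69]}: π^{-1}(V) = {p69} ∉ τ ✗.
  V = {[p66=p67], [p69]}: π^{-1}(V) = {p66, p67, p69} ∉ τ ✗.
  V = {[p68], [p69]}: π^{-1}(V) = {p68, p69} ∉ τ ✗.
  V = {[p66=p67], [p68], [p69]}: π^{-1}(V) = {p66, p67, p68, p69} ∈ τ ✓.
Open sets in the quotient: τ_Q = {{}, {[p66=p67]}, {[p66=p67], [p68], [p69]}} (3 elements).


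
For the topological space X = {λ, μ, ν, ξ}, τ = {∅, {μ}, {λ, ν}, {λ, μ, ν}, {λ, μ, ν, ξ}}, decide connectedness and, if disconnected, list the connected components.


(X, τ) is connected.

Find clopen sets (U ∈ τ with X ∖ U ∈ τ):
  U = ∅, X ∖ U = {λ, μ, ν, ξ} — both open, so U is clopen.
  U = {λ, μ, ν, ξ}, X ∖ U = ∅ — both open, so U is clopen.
Only trivial clopens (∅ and X) exist, so (X, τ) is connected.
Compute connected components by grouping points that agree on all clopens:
  component: {λ, μ, ν, ξ}


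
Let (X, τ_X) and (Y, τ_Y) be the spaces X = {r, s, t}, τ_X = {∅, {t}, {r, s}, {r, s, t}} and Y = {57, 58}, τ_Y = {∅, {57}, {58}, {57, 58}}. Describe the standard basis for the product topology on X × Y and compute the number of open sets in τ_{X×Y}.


Basis B = {∅ × ∅, {t} × {57}, {t} × {58}, {r, s} × {57}, {r, s} × {58}, {t} × {57, 58}, {r, s, t} × {57}, {r, s, t} × {58}, {r, s} × {57, 58}, {r, s, t} × {57, 58}}; |τ_{X×Y}| = 16.

Enumerate products U × V with U ∈ τ_X, V ∈ τ_Y (deduplicated):
  ∅ × ∅ = {} (∅)
  {t} × {57} = {(t,57)}
  {t} × {58} = {(t,58)}
  {r, s} × {57} = {(r,57), (s,57)}
  {r, s} × {58} = {(r,58), (s,58)}
  {t} × {57, 58} = {(t,57), (t,58)}
  {r, s, t} × {57} = {(r,57), (s,57), (t,57)}
  {r, s, t} × {58} = {(r,58), (s,58), (t,58)}
  {r, s} × {57, 58} = {(r,57), (r,58), (s,57), (s,58)}
  {r, s, t} × {57, 58} = {(r,57), (r,58), (s,57), (s,58), (t,57), (t,58)}
These 10 distinct sets form the basis B.
Close under arbitrary unions to get τ_{X×Y}; counting gives |τ_{X×Y}| = 16.


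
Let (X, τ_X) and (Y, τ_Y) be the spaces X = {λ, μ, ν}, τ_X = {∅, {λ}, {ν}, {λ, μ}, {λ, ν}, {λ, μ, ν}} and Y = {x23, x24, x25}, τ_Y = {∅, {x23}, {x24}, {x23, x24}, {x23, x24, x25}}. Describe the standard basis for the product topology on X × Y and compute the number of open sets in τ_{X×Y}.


Basis B = {∅ × ∅, {λ} × {x23}, {λ} × {x24}, {ν} × {x23}, {ν} × {x24}, {λ} × {x23, x24}, {λ, μ} × {x23}, {λ, ν} × {x23}, {λ, μ} × {x24}, {λ, ν} × {x24}, {ν} × {x23, x24}, {λ} × {x23, x24, x25}, {λ, μ, ν} × {x23}, {λ, μ, ν} × {x24}, {ν} × {x23, x24, x25}, {λ, μ} × {x23, x24}, {λ, ν} × {x23, x24}, {λ, μ} × {x23, x24, x25}, {λ, ν} × {x23, x24, x25}, {λ, μ, ν} × {x23, x24}, {λ, μ, ν} × {x23, x24, x25}}; |τ_{X×Y}| = 70.

Enumerate products U × V with U ∈ τ_X, V ∈ τ_Y (deduplicated):
  ∅ × ∅ = {} (∅)
  {λ} × {x23} = {(λ,x23)}
  {λ} × {x24} = {(λ,x24)}
  {ν} × {x23} = {(ν,x23)}
  {ν} × {x24} = {(ν,x24)}
  {λ} × {x23, x24} = {(λ,x23), (λ,x24)}
  {λ, μ} × {x23} = {(λ,x23), (μ,x23)}
  {λ, ν} × {x23} = {(λ,x23), (ν,x23)}
  {λ, μ} × {x24} = {(λ,x24), (μ,x24)}
  {λ, ν} × {x24} = {(λ,x24), (ν,x24)}
  {ν} × {x23, x24} = {(ν,x23), (ν,x24)}
  {λ} × {x23, x24, x25} = {(λ,x23), (λ,x24), (λ,x25)}
  {λ, μ, ν} × {x23} = {(λ,x23), (μ,x23), (ν,x23)}
  {λ, μ, ν} × {x24} = {(λ,x24), (μ,x24), (ν,x24)}
  {ν} × {x23, x24, x25} = {(ν,x23), (ν,x24), (ν,x25)}
  {λ, μ} × {x23, x24} = {(λ,x23), (λ,x24), (μ,x23), (μ,x24)}
  {λ, ν} × {x23, x24} = {(λ,x23), (λ,x24), (ν,x23), (ν,x24)}
  {λ, μ} × {x23, x24, x25} = {(λ,x23), (λ,x24), (λ,x25), (μ,x23), (μ,x24), (μ,x25)}
  {λ, ν} × {x23, x24, x25} = {(λ,x23), (λ,x24), (λ,x25), (ν,x23), (ν,x24), (ν,x25)}
  {λ, μ, ν} × {x23, x24} = {(λ,x23), (λ,x24), (μ,x23), (μ,x24), (ν,x23), (ν,x24)}
  {λ, μ, ν} × {x23, x24, x25} = {(λ,x23), (λ,x24), (λ,x25), (μ,x23), (μ,x24), (μ,x25), (ν,x23), (ν,x24), (ν,x25)}
These 21 distinct sets form the basis B.
Close under arbitrary unions to get τ_{X×Y}; counting gives |τ_{X×Y}| = 70.
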